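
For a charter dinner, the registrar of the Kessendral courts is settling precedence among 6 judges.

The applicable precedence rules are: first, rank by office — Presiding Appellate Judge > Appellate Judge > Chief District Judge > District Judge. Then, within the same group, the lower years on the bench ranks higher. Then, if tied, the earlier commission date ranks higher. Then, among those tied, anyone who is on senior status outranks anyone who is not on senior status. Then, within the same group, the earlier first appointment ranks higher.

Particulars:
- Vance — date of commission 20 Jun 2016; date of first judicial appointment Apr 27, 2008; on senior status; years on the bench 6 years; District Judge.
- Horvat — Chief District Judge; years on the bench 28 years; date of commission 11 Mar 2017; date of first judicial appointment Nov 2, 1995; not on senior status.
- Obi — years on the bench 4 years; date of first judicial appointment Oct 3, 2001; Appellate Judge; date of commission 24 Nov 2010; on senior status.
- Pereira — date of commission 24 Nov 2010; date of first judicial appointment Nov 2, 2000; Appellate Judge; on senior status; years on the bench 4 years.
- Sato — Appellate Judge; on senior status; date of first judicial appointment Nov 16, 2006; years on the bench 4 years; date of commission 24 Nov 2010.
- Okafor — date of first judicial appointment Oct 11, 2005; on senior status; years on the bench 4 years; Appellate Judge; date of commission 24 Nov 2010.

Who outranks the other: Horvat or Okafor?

Okafor

By office: Pereira, Obi, Okafor and Sato (Appellate Judge); then Horvat (Chief District Judge); then Vance (District Judge).
Pereira, Obi, Okafor and Sato all have years on the bench 4 years, so the next rule applies.
Pereira, Obi, Okafor and Sato all have date of commission 24 Nov 2010, so the next rule applies.
Pereira, Obi, Okafor and Sato are each on senior status, so the next rule applies.
Among Pereira, Obi, Okafor and Sato, by date of first judicial appointment (earlier first): Pereira (Nov 2, 2000) before Obi (Oct 3, 2001) before Okafor (Oct 11, 2005) before Sato (Nov 16, 2006).
So Okafor takes precedence.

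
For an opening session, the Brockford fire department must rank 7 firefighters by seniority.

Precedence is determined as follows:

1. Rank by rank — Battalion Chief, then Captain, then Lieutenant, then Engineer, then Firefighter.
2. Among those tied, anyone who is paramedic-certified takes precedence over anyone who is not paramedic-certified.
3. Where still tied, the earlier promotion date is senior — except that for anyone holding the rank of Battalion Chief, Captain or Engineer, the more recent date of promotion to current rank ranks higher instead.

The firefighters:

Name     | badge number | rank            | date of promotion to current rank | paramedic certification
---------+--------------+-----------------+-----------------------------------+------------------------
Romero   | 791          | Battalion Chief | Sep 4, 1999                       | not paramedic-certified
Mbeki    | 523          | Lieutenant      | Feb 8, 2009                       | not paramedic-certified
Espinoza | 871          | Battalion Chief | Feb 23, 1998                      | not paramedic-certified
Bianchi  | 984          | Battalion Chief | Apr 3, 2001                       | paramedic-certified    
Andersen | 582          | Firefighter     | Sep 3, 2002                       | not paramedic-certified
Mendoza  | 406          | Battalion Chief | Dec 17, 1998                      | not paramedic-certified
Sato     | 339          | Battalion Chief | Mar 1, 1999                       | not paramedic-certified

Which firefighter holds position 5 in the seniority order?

By rank: Bianchi, Romero, Sato, Mendoza and Espinoza (Battalion Chief); then Mbeki (Lieutenant); then Andersen (Firefighter).
Among Bianchi, Romero, Sato, Mendoza and Espinoza, paramedic-certified before not paramedic-certified: Bianchi (paramedic-certified) before Romero, Sato, Mendoza and Espinoza (not paramedic-certified).
Among Romero, Sato, Mendoza and Espinoza, by date of promotion to current rank (later first) (reversed rule for this group): Romero (Sep 4, 1999) before Sato (Mar 1, 1999) before Mendoza (Dec 17, 1998) before Espinoza (Feb 23, 1998).
Order: Bianchi, Romero, Sato, Mendoza, Espinoza, Mbeki, Andersen.

Espinoza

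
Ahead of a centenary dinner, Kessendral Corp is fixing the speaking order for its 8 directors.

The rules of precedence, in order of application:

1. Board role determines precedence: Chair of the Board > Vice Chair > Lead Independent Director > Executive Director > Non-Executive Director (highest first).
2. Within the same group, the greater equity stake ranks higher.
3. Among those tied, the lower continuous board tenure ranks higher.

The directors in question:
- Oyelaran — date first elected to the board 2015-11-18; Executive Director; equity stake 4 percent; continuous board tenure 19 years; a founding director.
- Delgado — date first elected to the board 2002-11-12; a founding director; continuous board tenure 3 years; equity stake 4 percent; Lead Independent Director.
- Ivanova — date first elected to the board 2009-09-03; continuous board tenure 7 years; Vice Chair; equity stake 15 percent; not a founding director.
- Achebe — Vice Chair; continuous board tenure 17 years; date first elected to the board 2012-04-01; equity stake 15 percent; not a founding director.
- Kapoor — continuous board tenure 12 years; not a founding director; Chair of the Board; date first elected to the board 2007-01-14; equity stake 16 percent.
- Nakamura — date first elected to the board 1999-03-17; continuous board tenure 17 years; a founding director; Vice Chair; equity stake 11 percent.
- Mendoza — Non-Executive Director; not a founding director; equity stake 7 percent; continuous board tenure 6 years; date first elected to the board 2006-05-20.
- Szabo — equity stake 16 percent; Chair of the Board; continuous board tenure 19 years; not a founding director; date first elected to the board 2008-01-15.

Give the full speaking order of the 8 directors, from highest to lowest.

By board role: Kapoor and Szabo (Chair of the Board); then Ivanova, Achebe and Nakamura (Vice Chair); then Delgado (Lead Independent Director); then Oyelaran (Executive Director); then Mendoza (Non-Executive Director).
Kapoor and Szabo both have equity stake 16 percent, so the next rule applies.
Among Kapoor and Szabo, by continuous board tenure (lower first): Kapoor (12 years) before Szabo (19 years).
Among Ivanova, Achebe and Nakamura, by equity stake (higher first): Ivanova and Achebe (15 percent) before Nakamura (11 percent).
Among Ivanova and Achebe, by continuous board tenure (lower first): Ivanova (7 years) before Achebe (17 years).
Full order: Kapoor, Szabo, Ivanova, Achebe, Nakamura, Delgado, Oyelaran, Mendoza.

Kapoor, Szabo, Ivanova, Achebe, Nakamura, Delgado, Oyelaran, Mendoza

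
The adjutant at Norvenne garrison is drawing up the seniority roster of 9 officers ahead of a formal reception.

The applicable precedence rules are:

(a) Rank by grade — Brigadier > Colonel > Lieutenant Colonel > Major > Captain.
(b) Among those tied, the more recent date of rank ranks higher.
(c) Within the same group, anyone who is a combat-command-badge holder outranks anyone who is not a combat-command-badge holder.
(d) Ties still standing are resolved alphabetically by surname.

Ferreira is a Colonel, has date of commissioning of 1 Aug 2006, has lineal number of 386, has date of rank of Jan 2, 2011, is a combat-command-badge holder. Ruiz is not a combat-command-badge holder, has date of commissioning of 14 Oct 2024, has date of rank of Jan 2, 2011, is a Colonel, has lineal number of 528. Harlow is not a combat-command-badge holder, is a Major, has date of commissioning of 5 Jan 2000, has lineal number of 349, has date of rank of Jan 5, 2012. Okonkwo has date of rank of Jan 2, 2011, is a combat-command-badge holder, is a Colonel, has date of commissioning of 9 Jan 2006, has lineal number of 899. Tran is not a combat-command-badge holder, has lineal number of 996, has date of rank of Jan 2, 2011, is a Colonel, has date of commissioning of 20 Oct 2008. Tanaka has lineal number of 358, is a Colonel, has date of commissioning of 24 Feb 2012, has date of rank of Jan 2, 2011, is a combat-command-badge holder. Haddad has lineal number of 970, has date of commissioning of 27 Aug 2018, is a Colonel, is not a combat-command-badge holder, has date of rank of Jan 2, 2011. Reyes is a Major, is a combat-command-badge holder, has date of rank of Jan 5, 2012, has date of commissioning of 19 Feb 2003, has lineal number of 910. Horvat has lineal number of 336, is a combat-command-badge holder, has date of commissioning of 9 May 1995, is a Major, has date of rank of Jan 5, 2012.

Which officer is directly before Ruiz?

By grade: Ferreira, Okonkwo, Tanaka, Haddad, Ruiz and Tran (Colonel); then Horvat, Reyes and Harlow (Major).
Ferreira, Okonkwo, Tanaka, Haddad, Ruiz and Tran all have date of rank Jan 2, 2011, so the next rule applies.
Among Ferreira, Okonkwo, Tanaka, Haddad, Ruiz and Tran, a combat-command-badge holder before not a combat-command-badge holder: Ferreira, Okonkwo and Tanaka (a combat-command-badge holder) before Haddad, Ruiz and Tran (not a combat-command-badge holder).
Among Ferreira, Okonkwo and Tanaka, alphabetically by surname: Ferreira before Okonkwo before Tanaka.
Among Haddad, Ruiz and Tran, alphabetically by surname: Haddad before Ruiz before Tran.
Horvat, Reyes and Harlow all have date of rank Jan 5, 2012, so the next rule applies.
Among Horvat, Reyes and Harlow, a combat-command-badge holder before not a combat-command-badge holder: Horvat and Reyes (a combat-command-badge holder) before Harlow (not a combat-command-badge holder).
Among Horvat and Reyes, alphabetically by surname: Horvat before Reyes.
Order: Ferreira, Okonkwo, Tanaka, Haddad, Ruiz, Tran, Horvat, Reyes, Harlow.

Haddad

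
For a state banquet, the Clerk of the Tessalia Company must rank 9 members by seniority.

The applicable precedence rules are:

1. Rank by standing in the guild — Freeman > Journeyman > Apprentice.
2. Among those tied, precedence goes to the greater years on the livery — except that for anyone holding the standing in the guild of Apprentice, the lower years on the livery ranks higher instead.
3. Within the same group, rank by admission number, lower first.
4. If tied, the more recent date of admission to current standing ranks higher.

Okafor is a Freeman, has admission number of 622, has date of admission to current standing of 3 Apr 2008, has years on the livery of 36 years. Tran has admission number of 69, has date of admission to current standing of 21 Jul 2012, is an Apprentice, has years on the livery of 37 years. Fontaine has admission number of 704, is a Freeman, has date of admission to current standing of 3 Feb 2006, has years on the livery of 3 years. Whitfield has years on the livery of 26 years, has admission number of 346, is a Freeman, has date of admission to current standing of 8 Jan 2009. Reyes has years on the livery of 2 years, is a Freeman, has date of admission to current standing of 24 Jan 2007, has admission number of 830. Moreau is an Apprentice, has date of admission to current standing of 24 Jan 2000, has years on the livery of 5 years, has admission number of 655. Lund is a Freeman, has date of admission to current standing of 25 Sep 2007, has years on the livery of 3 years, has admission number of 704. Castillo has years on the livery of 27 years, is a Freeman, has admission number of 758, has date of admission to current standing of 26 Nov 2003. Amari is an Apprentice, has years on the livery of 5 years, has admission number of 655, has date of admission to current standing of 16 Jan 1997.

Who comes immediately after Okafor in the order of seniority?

Castillo

By standing in the guild: Okafor, Castillo, Whitfield, Lund, Fontaine and Reyes (Freeman); then Moreau, Amari and Tran (Apprentice).
Among Okafor, Castillo, Whitfield, Lund, Fontaine and Reyes, by years on the livery (higher first): Okafor (36 years) before Castillo (27 years) before Whitfield (26 years) before Lund and Fontaine (3 years) before Reyes (2 years).
Lund and Fontaine both have admission number 704, so the next rule applies.
Among Lund and Fontaine, by date of admission to current standing (later first): Lund (25 Sep 2007) before Fontaine (3 Feb 2006).
Among Moreau, Amari and Tran, by years on the livery (lower first) (reversed rule for this group): Moreau and Amari (5 years) before Tran (37 years).
Moreau and Amari both have admission number 655, so the next rule applies.
Among Moreau and Amari, by date of admission to current standing (later first): Moreau (24 Jan 2000) before Amari (16 Jan 1997).
Order: Okafor, Castillo, Whitfield, Lund, Fontaine, Reyes, Moreau, Amari, Tran.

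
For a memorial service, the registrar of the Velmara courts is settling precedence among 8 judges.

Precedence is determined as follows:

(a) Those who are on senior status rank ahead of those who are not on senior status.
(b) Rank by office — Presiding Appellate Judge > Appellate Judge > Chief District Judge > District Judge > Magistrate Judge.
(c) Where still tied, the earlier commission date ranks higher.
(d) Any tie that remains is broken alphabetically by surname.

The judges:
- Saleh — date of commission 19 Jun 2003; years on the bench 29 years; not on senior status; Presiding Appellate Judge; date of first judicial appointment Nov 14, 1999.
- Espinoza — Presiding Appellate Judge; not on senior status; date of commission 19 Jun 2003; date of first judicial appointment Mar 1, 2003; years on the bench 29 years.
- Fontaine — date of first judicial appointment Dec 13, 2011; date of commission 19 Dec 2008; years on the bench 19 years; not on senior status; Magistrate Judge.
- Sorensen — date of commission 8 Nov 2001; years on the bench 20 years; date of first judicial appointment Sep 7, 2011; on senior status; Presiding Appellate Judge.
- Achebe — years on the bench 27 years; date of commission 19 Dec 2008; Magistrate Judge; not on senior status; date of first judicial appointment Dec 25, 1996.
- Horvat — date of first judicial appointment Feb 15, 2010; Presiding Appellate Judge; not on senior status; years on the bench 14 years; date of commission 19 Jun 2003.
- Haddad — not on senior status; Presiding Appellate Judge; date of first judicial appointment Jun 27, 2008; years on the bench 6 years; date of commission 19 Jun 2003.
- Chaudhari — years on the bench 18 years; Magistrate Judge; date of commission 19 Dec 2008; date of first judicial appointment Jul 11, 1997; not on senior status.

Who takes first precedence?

Sorensen

By the first rule: Sorensen (on senior status); then Espinoza, Haddad, Horvat, Saleh, Achebe, Chaudhari and Fontaine (each not on senior status).
Among Espinoza, Haddad, Horvat, Saleh, Achebe, Chaudhari and Fontaine, by office: Espinoza, Haddad, Horvat and Saleh (Presiding Appellate Judge) before Achebe, Chaudhari and Fontaine (Magistrate Judge).
Espinoza, Haddad, Horvat and Saleh all have date of commission 19 Jun 2003, so the next rule applies.
Among Espinoza, Haddad, Horvat and Saleh, alphabetically by surname: Espinoza before Haddad before Horvat before Saleh.
Achebe, Chaudhari and Fontaine all have date of commission 19 Dec 2008, so the next rule applies.
Among Achebe, Chaudhari and Fontaine, alphabetically by surname: Achebe before Chaudhari before Fontaine.
Order: Sorensen, Espinoza, Haddad, Horvat, Saleh, Achebe, Chaudhari, Fontaine.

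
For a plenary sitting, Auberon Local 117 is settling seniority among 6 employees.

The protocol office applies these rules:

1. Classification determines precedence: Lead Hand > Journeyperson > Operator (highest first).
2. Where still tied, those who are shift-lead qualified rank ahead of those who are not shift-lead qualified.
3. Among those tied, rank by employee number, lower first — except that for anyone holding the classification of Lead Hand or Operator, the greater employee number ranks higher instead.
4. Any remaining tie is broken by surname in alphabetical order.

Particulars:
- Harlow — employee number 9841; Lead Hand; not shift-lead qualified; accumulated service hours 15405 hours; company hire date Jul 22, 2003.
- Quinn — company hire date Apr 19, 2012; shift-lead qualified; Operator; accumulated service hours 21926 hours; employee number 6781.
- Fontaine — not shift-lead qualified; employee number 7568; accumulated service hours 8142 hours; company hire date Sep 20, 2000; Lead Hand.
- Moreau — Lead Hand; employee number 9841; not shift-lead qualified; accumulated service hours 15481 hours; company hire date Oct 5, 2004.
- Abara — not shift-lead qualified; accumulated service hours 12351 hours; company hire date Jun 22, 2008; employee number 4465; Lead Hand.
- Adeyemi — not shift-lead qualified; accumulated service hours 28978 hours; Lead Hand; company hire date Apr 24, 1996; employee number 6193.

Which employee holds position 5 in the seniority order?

Abara

By classification: Harlow, Moreau, Fontaine, Adeyemi and Abara (Lead Hand); then Quinn (Operator).
Harlow, Moreau, Fontaine, Adeyemi and Abara are each not shift-lead qualified, so the next rule applies.
Among Harlow, Moreau, Fontaine, Adeyemi and Abara, by employee number (higher first) (reversed rule for this group): Harlow and Moreau (9841) before Fontaine (7568) before Adeyemi (6193) before Abara (4465).
Among Harlow and Moreau, alphabetically by surname: Harlow before Moreau.
Order: Harlow, Moreau, Fontaine, Adeyemi, Abara, Quinn.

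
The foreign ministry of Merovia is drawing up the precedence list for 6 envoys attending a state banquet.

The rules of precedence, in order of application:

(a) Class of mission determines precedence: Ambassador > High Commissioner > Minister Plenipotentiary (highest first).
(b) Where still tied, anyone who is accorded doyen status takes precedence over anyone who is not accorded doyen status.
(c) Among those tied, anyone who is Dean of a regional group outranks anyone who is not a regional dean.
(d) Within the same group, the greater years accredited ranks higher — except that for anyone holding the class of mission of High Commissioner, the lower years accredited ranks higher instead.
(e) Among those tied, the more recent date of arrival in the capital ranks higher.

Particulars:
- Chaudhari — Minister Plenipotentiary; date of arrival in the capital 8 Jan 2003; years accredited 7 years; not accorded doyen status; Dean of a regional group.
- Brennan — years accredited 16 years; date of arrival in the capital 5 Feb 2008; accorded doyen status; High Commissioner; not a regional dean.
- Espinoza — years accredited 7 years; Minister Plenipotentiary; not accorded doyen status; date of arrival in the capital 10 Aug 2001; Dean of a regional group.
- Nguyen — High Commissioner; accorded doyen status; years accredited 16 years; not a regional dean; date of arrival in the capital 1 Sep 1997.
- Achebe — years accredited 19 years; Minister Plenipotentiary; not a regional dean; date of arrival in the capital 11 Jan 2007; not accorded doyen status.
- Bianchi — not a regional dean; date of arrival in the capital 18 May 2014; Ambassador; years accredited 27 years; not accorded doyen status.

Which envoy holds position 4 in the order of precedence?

Chaudhari

By class of mission: Bianchi (Ambassador); then Brennan and Nguyen (High Commissioner); then Chaudhari, Espinoza and Achebe (Minister Plenipotentiary).
Brennan and Nguyen are each accorded doyen status, so the next rule applies.
Brennan and Nguyen are each not a regional dean, so the next rule applies.
Brennan and Nguyen both have years accredited 16 years, so the next rule applies.
Among Brennan and Nguyen, by date of arrival in the capital (later first): Brennan (5 Feb 2008) before Nguyen (1 Sep 1997).
Chaudhari, Espinoza and Achebe are each not accorded doyen status, so the next rule applies.
Among Chaudhari, Espinoza and Achebe, Dean of a regional group before not a regional dean: Chaudhari and Espinoza (Dean of a regional group) before Achebe (not a regional dean).
Chaudhari and Espinoza both have years accredited 7 years, so the next rule applies.
Among Chaudhari and Espinoza, by date of arrival in the capital (later first): Chaudhari (8 Jan 2003) before Espinoza (10 Aug 2001).
Order: Bianchi, Brennan, Nguyen, Chaudhari, Espinoza, Achebe.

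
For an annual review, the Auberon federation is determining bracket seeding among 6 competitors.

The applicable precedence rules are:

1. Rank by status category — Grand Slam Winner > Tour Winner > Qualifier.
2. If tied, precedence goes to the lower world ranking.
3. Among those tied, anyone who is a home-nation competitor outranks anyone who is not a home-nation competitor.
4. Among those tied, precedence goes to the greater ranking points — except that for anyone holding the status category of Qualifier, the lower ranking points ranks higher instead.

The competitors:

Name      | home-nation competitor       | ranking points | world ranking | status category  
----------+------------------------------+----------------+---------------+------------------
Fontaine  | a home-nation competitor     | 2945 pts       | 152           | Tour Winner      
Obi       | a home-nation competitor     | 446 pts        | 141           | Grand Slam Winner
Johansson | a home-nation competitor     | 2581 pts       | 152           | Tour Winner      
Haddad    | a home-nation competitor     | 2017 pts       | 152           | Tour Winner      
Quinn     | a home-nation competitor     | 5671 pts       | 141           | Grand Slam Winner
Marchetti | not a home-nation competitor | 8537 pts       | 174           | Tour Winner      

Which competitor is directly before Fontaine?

Obi

By status category: Quinn and Obi (Grand Slam Winner); then Fontaine, Johansson, Haddad and Marchetti (Tour Winner).
Quinn and Obi both have world ranking 141, so the next rule applies.
Quinn and Obi are each a home-nation competitor, so the next rule applies.
Among Quinn and Obi, by ranking points (higher first): Quinn (5671 pts) before Obi (446 pts).
Among Fontaine, Johansson, Haddad and Marchetti, by world ranking (lower first): Fontaine, Johansson and Haddad (152) before Marchetti (174).
Fontaine, Johansson and Haddad are each a home-nation competitor, so the next rule applies.
Among Fontaine, Johansson and Haddad, by ranking points (higher first): Fontaine (2945 pts) before Johansson (2581 pts) before Haddad (2017 pts).
Order: Quinn, Obi, Fontaine, Johansson, Haddad, Marchetti.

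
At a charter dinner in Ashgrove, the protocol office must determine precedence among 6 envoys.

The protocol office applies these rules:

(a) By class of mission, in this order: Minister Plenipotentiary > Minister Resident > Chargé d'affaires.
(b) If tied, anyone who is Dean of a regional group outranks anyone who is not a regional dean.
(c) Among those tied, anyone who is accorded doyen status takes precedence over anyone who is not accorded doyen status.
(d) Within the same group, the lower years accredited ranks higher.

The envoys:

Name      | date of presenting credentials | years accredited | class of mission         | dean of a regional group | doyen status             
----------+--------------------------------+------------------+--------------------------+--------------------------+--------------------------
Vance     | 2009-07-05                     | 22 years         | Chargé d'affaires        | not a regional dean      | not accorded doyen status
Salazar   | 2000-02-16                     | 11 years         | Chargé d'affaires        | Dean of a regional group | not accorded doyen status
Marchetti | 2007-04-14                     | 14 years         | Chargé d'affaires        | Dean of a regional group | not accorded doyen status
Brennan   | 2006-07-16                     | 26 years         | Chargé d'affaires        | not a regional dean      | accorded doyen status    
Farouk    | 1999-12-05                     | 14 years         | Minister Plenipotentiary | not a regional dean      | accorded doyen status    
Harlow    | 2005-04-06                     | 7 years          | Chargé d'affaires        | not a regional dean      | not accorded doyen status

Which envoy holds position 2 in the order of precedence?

Salazar

By class of mission: Farouk (Minister Plenipotentiary); then Salazar, Marchetti, Brennan, Harlow and Vance (Chargé d'affaires).
Among Salazar, Marchetti, Brennan, Harlow and Vance, Dean of a regional group before not a regional dean: Salazar and Marchetti (Dean of a regional group) before Brennan, Harlow and Vance (not a regional dean).
Salazar and Marchetti are each not accorded doyen status, so the next rule applies.
Among Salazar and Marchetti, by years accredited (lower first): Salazar (11 years) before Marchetti (14 years).
Among Brennan, Harlow and Vance, accorded doyen status before not accorded doyen status: Brennan (accorded doyen status) before Harlow and Vance (not accorded doyen status).
Among Harlow and Vance, by years accredited (lower first): Harlow (7 years) before Vance (22 years).
Order: Farouk, Salazar, Marchetti, Brennan, Harlow, Vance.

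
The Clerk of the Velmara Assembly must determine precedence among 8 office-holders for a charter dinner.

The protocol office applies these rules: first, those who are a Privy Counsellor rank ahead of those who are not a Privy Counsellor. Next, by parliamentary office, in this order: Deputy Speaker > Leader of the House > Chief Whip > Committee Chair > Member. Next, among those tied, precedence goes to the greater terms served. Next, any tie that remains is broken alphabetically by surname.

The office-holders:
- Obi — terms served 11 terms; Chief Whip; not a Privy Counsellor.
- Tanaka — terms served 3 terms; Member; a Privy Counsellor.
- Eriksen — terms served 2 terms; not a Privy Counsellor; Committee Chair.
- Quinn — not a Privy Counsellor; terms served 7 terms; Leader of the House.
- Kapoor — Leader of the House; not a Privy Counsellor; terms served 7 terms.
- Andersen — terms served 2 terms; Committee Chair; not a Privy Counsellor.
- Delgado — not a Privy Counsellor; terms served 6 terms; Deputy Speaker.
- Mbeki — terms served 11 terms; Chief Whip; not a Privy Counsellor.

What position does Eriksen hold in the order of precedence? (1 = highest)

By the first rule: Tanaka (a Privy Counsellor); then Delgado, Kapoor, Quinn, Mbeki, Obi, Andersen and Eriksen (each not a Privy Counsellor).
Among Delgado, Kapoor, Quinn, Mbeki, Obi, Andersen and Eriksen, by parliamentary office: Delgado (Deputy Speaker) before Kapoor and Quinn (Leader of the House) before Mbeki and Obi (Chief Whip) before Andersen and Eriksen (Committee Chair).
Kapoor and Quinn both have terms served 7 terms, so the next rule applies.
Among Kapoor and Quinn, alphabetically by surname: Kapoor before Quinn.
Mbeki and Obi both have terms served 11 terms, so the next rule applies.
Among Mbeki and Obi, alphabetically by surname: Mbeki before Obi.
Andersen and Eriksen both have terms served 2 terms, so the next rule applies.
Among Andersen and Eriksen, alphabetically by surname: Andersen before Eriksen.
Order: Tanaka, Delgado, Kapoor, Quinn, Mbeki, Obi, Andersen, Eriksen. So position 8.

8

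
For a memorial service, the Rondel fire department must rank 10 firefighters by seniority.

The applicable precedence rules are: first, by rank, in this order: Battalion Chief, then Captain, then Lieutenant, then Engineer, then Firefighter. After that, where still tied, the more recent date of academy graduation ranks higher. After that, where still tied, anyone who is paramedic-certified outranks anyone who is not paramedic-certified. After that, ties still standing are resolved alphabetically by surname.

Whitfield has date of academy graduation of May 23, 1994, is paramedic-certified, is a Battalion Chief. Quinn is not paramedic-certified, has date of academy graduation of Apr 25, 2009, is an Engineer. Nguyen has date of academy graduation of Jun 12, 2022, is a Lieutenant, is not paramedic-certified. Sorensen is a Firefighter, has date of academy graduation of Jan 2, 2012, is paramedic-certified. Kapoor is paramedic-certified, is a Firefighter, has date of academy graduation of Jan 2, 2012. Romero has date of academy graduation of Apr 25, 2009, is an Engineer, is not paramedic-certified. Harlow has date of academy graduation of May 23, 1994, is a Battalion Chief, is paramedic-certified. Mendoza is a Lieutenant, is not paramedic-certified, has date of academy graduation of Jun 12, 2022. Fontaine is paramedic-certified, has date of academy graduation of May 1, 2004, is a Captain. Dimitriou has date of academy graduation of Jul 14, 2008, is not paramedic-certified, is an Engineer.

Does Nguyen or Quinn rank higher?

Nguyen

By rank: Harlow and Whitfield (Battalion Chief); then Fontaine (Captain); then Mendoza and Nguyen (Lieutenant); then Quinn, Romero and Dimitriou (Engineer); then Kapoor and Sorensen (Firefighter).
Harlow and Whitfield both have date of academy graduation May 23, 1994, so the next rule applies.
Harlow and Whitfield are each paramedic-certified, so the next rule applies.
Among Harlow and Whitfield, alphabetically by surname: Harlow before Whitfield.
Mendoza and Nguyen both have date of academy graduation Jun 12, 2022, so the next rule applies.
Mendoza and Nguyen are each not paramedic-certified, so the next rule applies.
Among Mendoza and Nguyen, alphabetically by surname: Mendoza before Nguyen.
Among Quinn, Romero and Dimitriou, by date of academy graduation (later first): Quinn and Romero (Apr 25, 2009) before Dimitriou (Jul 14, 2008).
Quinn and Romero are each not paramedic-certified, so the next rule applies.
Among Quinn and Romero, alphabetically by surname: Quinn before Romero.
Kapoor and Sorensen both have date of academy graduation Jan 2, 2012, so the next rule applies.
Kapoor and Sorensen are each paramedic-certified, so the next rule applies.
Among Kapoor and Sorensen, alphabetically by surname: Kapoor before Sorensen.
So Nguyen takes precedence.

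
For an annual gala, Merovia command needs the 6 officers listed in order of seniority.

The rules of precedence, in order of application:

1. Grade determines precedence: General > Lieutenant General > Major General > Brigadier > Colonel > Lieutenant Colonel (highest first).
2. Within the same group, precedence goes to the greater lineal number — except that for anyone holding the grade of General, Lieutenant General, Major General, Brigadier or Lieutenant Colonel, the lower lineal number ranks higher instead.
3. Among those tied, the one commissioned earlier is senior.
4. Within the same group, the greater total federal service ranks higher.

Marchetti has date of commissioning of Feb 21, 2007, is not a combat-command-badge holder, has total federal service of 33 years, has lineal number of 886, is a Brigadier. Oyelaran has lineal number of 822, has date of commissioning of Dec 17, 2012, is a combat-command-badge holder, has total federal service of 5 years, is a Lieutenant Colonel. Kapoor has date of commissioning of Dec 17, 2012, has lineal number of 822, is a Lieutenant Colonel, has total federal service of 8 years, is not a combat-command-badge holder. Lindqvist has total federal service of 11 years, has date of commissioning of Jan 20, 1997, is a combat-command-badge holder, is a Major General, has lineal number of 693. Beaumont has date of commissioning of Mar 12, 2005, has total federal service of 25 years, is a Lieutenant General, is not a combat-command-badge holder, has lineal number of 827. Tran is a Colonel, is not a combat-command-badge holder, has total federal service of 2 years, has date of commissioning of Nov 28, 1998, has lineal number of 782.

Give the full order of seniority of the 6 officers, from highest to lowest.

By grade: Beaumont (Lieutenant General); then Lindqvist (Major General); then Marchetti (Brigadier); then Tran (Colonel); then Kapoor and Oyelaran (Lieutenant Colonel).
Kapoor and Oyelaran both have lineal number 822, so the next rule applies.
Kapoor and Oyelaran both have date of commissioning Dec 17, 2012, so the next rule applies.
Among Kapoor and Oyelaran, by total federal service (higher first): Kapoor (8 years) before Oyelaran (5 years).
Full order: Beaumont, Lindqvist, Marchetti, Tran, Kapoor, Oyelaran.

Beaumont, Lindqvist, Marchetti, Tran, Kapoor, Oyelaran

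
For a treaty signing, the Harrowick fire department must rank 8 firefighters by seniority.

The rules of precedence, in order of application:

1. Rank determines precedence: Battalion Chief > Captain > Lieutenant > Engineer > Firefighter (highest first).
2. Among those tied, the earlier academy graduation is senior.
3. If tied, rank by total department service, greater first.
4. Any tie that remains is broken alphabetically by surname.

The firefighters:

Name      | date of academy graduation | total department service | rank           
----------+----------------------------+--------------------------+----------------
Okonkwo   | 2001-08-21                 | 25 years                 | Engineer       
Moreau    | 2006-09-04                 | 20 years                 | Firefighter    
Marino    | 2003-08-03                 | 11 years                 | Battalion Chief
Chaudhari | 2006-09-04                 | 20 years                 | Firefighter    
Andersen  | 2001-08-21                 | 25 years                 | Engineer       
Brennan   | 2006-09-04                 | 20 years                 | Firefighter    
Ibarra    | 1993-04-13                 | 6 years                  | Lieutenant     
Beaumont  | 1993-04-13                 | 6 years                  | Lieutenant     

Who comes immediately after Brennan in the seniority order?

By rank: Marino (Battalion Chief); then Beaumont and Ibarra (Lieutenant); then Andersen and Okonkwo (Engineer); then Brennan, Chaudhari and Moreau (Firefighter).
Beaumont and Ibarra both have date of academy graduation 1993-04-13, so the next rule applies.
Beaumont and Ibarra both have total department service 6 years, so the next rule applies.
Among Beaumont and Ibarra, alphabetically by surname: Beaumont before Ibarra.
Andersen and Okonkwo both have date of academy graduation 2001-08-21, so the next rule applies.
Andersen and Okonkwo both have total department service 25 years, so the next rule applies.
Among Andersen and Okonkwo, alphabetically by surname: Andersen before Okonkwo.
Brennan, Chaudhari and Moreau all have date of academy graduation 2006-09-04, so the next rule applies.
Brennan, Chaudhari and Moreau all have total department service 20 years, so the next rule applies.
Among Brennan, Chaudhari and Moreau, alphabetically by surname: Brennan before Chaudhari before Moreau.
Order: Marino, Beaumont, Ibarra, Andersen, Okonkwo, Brennan, Chaudhari, Moreau.

Chaudhari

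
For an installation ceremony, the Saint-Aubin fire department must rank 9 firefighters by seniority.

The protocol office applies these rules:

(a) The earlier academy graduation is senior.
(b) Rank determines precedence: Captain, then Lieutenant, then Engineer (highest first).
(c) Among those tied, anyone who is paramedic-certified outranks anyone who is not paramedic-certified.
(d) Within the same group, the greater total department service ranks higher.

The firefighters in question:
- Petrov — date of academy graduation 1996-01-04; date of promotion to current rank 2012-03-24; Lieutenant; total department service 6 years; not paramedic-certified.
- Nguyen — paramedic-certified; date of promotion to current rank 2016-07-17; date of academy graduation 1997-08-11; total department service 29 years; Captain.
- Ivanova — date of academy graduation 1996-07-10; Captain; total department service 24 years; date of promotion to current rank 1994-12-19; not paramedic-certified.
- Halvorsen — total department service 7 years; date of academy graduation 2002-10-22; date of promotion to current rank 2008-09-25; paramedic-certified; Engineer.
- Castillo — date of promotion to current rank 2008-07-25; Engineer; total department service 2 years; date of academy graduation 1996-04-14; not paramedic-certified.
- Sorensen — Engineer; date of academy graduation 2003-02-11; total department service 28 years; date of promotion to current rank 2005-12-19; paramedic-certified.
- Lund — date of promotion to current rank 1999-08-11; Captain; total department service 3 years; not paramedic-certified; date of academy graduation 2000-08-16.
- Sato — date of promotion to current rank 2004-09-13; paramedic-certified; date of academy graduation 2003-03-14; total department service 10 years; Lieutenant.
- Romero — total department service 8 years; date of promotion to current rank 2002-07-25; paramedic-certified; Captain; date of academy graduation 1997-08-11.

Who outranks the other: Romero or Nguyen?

By date of academy graduation (earlier first): Petrov (1996-01-04); then Castillo (1996-04-14); then Ivanova (1996-07-10); then Nguyen and Romero (both 1997-08-11); then Lund (2000-08-16); then Halvorsen (2002-10-22); then Sorensen (2003-02-11); then Sato (2003-03-14).
Nguyen and Romero are each Captain, so the next rule applies.
Nguyen and Romero are each paramedic-certified, so the next rule applies.
Among Nguyen and Romero, by total department service (higher first): Nguyen (29 years) before Romero (8 years).
So Nguyen takes precedence.

Nguyen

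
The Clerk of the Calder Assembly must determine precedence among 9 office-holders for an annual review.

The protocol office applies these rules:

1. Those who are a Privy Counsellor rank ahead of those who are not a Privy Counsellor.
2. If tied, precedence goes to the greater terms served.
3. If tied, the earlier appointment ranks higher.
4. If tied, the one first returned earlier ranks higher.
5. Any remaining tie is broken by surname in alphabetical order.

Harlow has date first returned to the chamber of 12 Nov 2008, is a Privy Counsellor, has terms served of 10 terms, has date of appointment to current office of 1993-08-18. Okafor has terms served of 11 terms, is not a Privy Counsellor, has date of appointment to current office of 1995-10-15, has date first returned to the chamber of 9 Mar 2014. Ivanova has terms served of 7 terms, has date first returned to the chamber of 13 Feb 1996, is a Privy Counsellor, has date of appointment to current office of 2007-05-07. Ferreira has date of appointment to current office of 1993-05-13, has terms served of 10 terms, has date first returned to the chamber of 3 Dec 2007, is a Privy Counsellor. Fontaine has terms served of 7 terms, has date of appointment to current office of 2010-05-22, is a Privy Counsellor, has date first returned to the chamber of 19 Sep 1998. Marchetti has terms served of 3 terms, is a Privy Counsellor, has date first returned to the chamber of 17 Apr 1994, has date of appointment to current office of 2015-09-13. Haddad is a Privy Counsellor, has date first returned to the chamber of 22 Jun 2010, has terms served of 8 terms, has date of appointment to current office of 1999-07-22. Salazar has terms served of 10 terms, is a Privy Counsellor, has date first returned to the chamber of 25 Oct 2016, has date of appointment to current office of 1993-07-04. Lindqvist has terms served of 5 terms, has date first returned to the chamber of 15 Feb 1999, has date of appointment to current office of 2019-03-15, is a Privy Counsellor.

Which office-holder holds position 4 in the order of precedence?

By the first rule: Ferreira, Salazar, Harlow, Haddad, Ivanova, Fontaine, Lindqvist and Marchetti (each a Privy Counsellor); then Okafor (not a Privy Counsellor).
Among Ferreira, Salazar, Harlow, Haddad, Ivanova, Fontaine, Lindqvist and Marchetti, by terms served (higher first): Ferreira, Salazar and Harlow (10 terms) before Haddad (8 terms) before Ivanova and Fontaine (7 terms) before Lindqvist (5 terms) before Marchetti (3 terms).
Among Ferreira, Salazar and Harlow, by date of appointment to current office (earlier first): Ferreira (1993-05-13) before Salazar (1993-07-04) before Harlow (1993-08-18).
Among Ivanova and Fontaine, by date of appointment to current office (earlier first): Ivanova (2007-05-07) before Fontaine (2010-05-22).
Order: Ferreira, Salazar, Harlow, Haddad, Ivanova, Fontaine, Lindqvist, Marchetti, Okafor.

Haddad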